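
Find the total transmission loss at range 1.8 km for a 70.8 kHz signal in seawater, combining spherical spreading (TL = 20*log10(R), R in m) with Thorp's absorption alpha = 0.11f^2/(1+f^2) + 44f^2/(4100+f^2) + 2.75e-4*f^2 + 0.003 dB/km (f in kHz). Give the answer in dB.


Step 1 (Thorp): alpha = 0.11*5012.64/(1+5012.64) + 44*5012.64/(4100+5012.64) + 2.75e-4*5012.64 + 0.003 = 25.6948 dB/km
Step 2: TL_spread = 20*log10(1800) = 65.11 dB
Step 3: TL_abs = alpha*R = 25.6948 * 1.8 = 46.25 dB
Step 4: TL_total = 65.11 + 46.25 = 111.36

111.36 dB


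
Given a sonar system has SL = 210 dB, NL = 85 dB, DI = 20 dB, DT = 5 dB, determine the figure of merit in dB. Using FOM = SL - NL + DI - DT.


140 dB


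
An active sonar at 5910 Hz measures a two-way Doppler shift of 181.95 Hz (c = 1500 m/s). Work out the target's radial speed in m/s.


23.09 m/s


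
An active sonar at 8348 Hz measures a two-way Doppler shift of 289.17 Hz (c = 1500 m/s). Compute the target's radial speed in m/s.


25.98 m/s


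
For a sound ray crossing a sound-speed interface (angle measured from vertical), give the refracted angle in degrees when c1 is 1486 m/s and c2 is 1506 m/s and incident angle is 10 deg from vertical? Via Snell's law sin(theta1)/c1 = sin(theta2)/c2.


sin(theta2) = (c2/c1)*sin(theta1) = (1506/1486)*sin(10 deg) = 0.17599
theta2 = arcsin(0.17599) = 10.14

10.14 deg


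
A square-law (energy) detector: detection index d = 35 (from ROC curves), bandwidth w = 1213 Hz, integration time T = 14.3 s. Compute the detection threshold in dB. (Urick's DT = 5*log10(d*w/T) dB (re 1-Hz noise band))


DT = 5*log10(d*w/T) = 5*log10(35 * 1213 / 14.3) = 5*log10(2968.88) = 17.36

17.36 dB


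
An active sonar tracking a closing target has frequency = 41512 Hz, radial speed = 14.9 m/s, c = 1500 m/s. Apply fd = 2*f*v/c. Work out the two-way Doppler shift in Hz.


824.71 Hz


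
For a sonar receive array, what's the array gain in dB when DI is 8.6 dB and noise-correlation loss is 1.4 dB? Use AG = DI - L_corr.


AG = DI - L_corr = 8.6 - 1.4 = 7.2

7.2 dB


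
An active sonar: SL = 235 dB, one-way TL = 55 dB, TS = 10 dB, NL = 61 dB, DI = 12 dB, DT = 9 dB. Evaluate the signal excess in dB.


77 dB


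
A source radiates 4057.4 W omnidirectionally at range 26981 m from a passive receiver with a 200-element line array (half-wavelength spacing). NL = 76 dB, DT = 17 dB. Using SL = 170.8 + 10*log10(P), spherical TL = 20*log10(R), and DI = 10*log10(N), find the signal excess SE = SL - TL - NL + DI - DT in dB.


Step 1: SL = 170.8 + 10*log10(4057.4) = 206.88 dB
Step 2: TL = 20*log10(26981) = 88.62 dB
Step 3: DI = 10*log10(200) = 23.01 dB
Step 4: SE = SL - TL - NL + DI - DT = 206.88 - 88.62 - 76 + 23.01 - 17 = 48.27

48.27 dB


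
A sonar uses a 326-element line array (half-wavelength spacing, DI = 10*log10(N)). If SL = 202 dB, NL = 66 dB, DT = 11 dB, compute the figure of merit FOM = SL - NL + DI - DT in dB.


Step 1: DI = 10*log10(326) = 25.13 dB
Step 2: FOM = SL - NL + DI - DT = 202 - 66 + 25.13 - 11 = 150.13

150.13 dB


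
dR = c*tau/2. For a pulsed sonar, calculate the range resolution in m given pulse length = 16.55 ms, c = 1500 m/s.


dR = c*tau/2 = 1500 * 16.55e-3 / 2 = 12.4125

12.4125 m


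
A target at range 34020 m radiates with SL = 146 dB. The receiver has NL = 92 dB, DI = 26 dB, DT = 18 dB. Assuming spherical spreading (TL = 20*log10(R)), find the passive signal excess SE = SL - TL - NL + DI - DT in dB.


Step 1: TL = 20*log10(34020) = 90.63 dB
Step 2: SE = 146 - 90.63 - 92 + 26 - 18 = -28.63

-28.63 dB


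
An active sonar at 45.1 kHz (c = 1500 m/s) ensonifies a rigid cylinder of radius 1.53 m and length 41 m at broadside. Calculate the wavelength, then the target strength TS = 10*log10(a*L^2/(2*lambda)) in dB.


Step 1: lambda = c/f = 1500/45100 = 0.03326 m
Step 2: TS = 10*log10(a*L^2/(2*lambda)) = 10*log10(1.53*41^2/(2*0.03326)) = 45.87

45.87 dB


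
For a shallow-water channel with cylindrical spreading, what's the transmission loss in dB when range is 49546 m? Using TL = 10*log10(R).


TL = 10*log10(49546) = 46.95

46.95 dB


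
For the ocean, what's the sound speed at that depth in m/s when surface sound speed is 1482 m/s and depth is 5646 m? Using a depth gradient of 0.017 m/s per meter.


c = 1482 + 0.017 * 5646 = 1577.982

1577.982 m/s


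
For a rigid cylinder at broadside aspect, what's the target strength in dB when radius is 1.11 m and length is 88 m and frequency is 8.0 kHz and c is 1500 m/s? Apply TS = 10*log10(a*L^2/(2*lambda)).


lambda = 1500/8000 = 0.1875 m
TS = 10*log10(1.11*88^2/(2*0.1875)) = 43.6

43.6 dB


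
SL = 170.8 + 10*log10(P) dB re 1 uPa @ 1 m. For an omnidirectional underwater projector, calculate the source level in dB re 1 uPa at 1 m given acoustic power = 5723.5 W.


208.38 dB


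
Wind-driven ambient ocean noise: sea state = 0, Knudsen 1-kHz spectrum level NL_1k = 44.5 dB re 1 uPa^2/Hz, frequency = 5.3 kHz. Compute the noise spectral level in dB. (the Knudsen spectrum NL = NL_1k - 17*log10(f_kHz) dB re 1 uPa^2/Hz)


NL = NL_1k - 17*log10(f_kHz) = 44.5 - 17*log10(5.3) = 44.5 - (12.31) = 32.19

32.19 dB


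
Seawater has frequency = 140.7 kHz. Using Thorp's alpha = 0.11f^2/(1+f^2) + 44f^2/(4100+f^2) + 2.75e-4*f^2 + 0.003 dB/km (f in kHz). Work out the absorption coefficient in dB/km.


42.008 dB/km


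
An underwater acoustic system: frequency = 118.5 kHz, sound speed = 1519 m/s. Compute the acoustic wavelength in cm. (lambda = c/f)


lambda = c/f = 1519 / 118500 = 0.0128 m = 1.28 cm

1.28 cm


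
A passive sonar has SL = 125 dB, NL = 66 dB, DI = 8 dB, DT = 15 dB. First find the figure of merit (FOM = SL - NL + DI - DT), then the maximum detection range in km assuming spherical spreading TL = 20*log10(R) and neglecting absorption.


Step 1: FOM = SL - NL + DI - DT = 125 - 66 + 8 - 15 = 52 dB
Step 2: at max range FOM = TL = 20*log10(R), so R = 10^(52/20) = 398.11 m = 0.4 km

0.4 km


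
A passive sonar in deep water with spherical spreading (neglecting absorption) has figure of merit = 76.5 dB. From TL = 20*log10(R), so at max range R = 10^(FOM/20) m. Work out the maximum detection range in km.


6.68 km


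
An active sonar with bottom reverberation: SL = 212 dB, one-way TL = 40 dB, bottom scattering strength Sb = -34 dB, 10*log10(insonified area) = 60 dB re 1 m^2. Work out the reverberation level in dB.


RL = SL - 2*TL + Sb + 10*log10(A) = 212 - 2*40 + (-34) + 60 = 158

158 dB


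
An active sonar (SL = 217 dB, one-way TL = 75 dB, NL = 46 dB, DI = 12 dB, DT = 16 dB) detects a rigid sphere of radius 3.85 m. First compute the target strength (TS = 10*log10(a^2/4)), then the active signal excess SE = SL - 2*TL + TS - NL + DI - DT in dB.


Step 1: TS = 10*log10(3.85^2/4) = 5.69 dB
Step 2: SE = SL - 2*TL + TS - NL + DI - DT = 217 - 2*75 + (5.69) - 46 + 12 - 16 = 22.69

22.69 dB


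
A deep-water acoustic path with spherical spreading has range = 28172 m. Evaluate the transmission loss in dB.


TL = 20*log10(28172) = 89.0

89.0 dB


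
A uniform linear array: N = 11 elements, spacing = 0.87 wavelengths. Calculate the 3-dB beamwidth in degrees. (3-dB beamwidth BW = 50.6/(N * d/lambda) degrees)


BW = 50.6 / (11 * 0.87) = 50.6 / 9.57 = 5.29

5.29 deg


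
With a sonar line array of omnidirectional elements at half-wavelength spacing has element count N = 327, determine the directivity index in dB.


DI = 10*log10(327) = 25.15

25.15 dB


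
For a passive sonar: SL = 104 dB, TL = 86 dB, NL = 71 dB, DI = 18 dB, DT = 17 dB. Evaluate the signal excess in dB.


-52 dB


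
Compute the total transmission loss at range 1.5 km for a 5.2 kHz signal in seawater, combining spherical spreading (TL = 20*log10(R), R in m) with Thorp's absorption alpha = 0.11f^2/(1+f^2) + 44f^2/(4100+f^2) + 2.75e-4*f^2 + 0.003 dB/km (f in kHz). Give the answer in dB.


64.13 dB


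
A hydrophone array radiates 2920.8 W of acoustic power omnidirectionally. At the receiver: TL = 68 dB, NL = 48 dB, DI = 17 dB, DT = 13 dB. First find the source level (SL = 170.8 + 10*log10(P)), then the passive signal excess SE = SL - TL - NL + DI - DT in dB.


Step 1: SL = 170.8 + 10*log10(2920.8) = 205.46 dB
Step 2: SE = SL - TL - NL + DI - DT = 205.46 - 68 - 48 + 17 - 13 = 93.46

93.46 dB


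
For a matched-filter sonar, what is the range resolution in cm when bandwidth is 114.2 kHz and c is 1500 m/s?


dR = c/(2*BW) = 1500 / (2 * 114.2e3) = 0.0066 m = 0.66 cm

0.66 cm


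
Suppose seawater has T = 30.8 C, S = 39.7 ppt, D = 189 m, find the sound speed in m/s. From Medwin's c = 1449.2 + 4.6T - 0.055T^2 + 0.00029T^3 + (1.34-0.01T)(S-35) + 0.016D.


c = 1449.2 + 4.6*30.8 - 0.055*30.8^2 + 0.00029*30.8^3 + (1.34 - 0.01*30.8)*(39.7 - 35) + 0.016*189 = 1555.05

1555.05 m/s


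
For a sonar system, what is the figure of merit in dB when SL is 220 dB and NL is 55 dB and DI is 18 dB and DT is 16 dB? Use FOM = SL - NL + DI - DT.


FOM = SL - NL + DI - DT = 220 - 55 + 18 - 16 = 167

167 dB


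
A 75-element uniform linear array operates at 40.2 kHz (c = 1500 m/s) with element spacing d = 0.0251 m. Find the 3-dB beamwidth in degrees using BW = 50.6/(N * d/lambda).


Step 1: lambda = 1500/40200 = 0.03731 m
Step 2: d/lambda = 0.0251/0.03731 = 0.6727
Step 3: BW = 50.6/(N * d/lambda) = 50.6/(75 * 0.6727) = 1.0

1.0 deg


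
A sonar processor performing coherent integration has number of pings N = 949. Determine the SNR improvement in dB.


Gain = 10*log10(949) = 29.77

29.77 dB


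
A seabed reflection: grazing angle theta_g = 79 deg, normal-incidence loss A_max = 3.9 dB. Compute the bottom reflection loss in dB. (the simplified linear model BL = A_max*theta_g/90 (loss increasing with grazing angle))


BL = A_max * theta_g / 90 = 3.9 * 79 / 90 = 3.42

3.42 dB


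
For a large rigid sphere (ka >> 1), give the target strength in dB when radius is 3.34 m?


4.45 dB


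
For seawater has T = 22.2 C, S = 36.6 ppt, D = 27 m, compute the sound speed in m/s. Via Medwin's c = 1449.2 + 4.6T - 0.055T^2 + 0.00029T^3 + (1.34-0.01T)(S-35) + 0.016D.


c = 1449.2 + 4.6*22.2 - 0.055*22.2^2 + 0.00029*22.2^3 + (1.34 - 0.01*22.2)*(36.6 - 35) + 0.016*27 = 1529.61

1529.61 m/s


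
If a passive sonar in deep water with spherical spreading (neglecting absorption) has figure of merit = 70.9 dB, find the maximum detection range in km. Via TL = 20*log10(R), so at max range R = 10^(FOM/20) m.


3.51 km


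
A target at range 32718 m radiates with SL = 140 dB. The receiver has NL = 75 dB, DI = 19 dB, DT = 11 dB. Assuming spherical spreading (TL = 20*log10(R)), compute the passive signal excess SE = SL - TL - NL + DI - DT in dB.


Step 1: TL = 20*log10(32718) = 90.3 dB
Step 2: SE = 140 - 90.3 - 75 + 19 - 11 = -17.3

-17.3 dB


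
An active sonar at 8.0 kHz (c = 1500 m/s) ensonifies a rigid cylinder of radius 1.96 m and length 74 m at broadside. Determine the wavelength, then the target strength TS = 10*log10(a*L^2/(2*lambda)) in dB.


Step 1: lambda = c/f = 1500/8000 = 0.1875 m
Step 2: TS = 10*log10(a*L^2/(2*lambda)) = 10*log10(1.96*74^2/(2*0.1875)) = 44.57

44.57 dB


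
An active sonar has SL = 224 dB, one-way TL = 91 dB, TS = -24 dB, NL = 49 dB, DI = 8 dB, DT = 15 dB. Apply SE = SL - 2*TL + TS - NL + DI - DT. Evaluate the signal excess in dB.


SE = SL - 2*TL + TS - NL + DI - DT = 224 - 2*91 + (-24) - 49 + 8 - 15 = -38

-38 dB


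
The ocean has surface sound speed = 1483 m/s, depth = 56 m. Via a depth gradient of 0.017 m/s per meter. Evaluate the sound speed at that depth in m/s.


c = 1483 + 0.017 * 56 = 1483.952

1483.952 m/s


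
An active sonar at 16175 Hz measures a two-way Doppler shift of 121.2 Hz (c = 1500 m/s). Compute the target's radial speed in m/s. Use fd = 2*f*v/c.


From fd = 2*f*v/c, v = c*fd/(2*f) = 1500 * 121.2 / (2*16175) = 5.62

5.62 m/s


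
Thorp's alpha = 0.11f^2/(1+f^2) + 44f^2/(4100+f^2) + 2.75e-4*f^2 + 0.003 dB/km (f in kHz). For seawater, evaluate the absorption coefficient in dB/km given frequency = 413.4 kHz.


90.08 dB/km


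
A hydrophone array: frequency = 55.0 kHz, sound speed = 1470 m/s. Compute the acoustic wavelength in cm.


lambda = c/f = 1470 / 55000 = 0.0267 m = 2.67 cm

2.67 cm


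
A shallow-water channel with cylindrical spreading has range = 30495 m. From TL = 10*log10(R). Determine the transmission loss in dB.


TL = 10*log10(30495) = 44.84

44.84 dB


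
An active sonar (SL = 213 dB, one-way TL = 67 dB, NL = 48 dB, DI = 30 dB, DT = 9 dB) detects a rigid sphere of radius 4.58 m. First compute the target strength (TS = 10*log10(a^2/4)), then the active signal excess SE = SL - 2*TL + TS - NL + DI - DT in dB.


Step 1: TS = 10*log10(4.58^2/4) = 7.2 dB
Step 2: SE = SL - 2*TL + TS - NL + DI - DT = 213 - 2*67 + (7.2) - 48 + 30 - 9 = 59.2

59.2 dB


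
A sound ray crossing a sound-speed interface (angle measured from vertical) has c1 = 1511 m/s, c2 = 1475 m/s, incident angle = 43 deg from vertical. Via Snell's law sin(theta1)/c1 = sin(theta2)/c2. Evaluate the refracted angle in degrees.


sin(theta2) = (c2/c1)*sin(theta1) = (1475/1511)*sin(43 deg) = 0.66575
theta2 = arcsin(0.66575) = 41.74

41.74 deg


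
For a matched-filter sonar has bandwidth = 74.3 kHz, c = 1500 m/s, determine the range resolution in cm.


dR = c/(2*BW) = 1500 / (2 * 74.3e3) = 0.0101 m = 1.01 cm

1.01 cm


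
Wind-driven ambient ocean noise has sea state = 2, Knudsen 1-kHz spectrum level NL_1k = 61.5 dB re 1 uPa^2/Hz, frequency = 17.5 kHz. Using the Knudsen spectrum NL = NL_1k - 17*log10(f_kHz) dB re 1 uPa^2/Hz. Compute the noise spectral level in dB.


NL = NL_1k - 17*log10(f_kHz) = 61.5 - 17*log10(17.5) = 61.5 - (21.13) = 40.37

40.37 dB


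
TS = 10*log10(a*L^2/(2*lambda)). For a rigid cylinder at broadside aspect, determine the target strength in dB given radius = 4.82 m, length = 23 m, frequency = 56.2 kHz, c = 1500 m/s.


lambda = 1500/56200 = 0.02669 m
TS = 10*log10(4.82*23^2/(2*0.02669)) = 46.79

46.79 dB


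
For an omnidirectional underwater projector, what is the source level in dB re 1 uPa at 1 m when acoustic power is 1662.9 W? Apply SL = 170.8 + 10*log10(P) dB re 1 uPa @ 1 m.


SL = 170.8 + 10*log10(1662.9) = 170.8 + 32.21 = 203.01

203.01 dB


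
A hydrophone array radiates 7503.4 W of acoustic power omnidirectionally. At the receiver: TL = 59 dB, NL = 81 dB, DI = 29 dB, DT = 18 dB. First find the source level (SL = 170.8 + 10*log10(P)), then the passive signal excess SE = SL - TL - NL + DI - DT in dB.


Step 1: SL = 170.8 + 10*log10(7503.4) = 209.55 dB
Step 2: SE = SL - TL - NL + DI - DT = 209.55 - 59 - 81 + 29 - 18 = 80.55

80.55 dB


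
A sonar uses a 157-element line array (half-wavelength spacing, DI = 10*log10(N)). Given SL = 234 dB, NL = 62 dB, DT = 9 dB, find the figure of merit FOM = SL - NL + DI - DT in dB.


Step 1: DI = 10*log10(157) = 21.96 dB
Step 2: FOM = SL - NL + DI - DT = 234 - 62 + 21.96 - 9 = 184.96

184.96 dB


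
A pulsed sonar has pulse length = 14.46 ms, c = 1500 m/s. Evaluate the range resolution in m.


dR = c*tau/2 = 1500 * 14.46e-3 / 2 = 10.845

10.845 m


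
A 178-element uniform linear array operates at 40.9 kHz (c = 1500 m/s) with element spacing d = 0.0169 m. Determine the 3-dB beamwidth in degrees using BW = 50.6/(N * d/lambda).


Step 1: lambda = 1500/40900 = 0.03667 m
Step 2: d/lambda = 0.0169/0.03667 = 0.4609
Step 3: BW = 50.6/(N * d/lambda) = 50.6/(178 * 0.4609) = 0.62

0.62 deg


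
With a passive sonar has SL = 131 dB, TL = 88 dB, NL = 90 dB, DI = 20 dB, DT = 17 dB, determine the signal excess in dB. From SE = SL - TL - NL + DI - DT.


-44 dB


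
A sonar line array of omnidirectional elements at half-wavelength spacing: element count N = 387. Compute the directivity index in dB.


25.88 dB


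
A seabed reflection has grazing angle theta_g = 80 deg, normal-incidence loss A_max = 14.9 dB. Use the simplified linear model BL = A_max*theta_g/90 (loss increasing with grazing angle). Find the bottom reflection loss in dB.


13.24 dB


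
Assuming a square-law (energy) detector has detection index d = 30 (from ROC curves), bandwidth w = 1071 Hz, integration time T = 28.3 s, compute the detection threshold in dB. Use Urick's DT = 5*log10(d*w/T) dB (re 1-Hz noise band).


DT = 5*log10(d*w/T) = 5*log10(30 * 1071 / 28.3) = 5*log10(1135.34) = 15.28

15.28 dB


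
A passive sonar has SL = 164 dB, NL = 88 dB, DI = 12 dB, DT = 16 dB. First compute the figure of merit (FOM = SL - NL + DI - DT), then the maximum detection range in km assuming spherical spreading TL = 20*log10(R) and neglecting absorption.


Step 1: FOM = SL - NL + DI - DT = 164 - 88 + 12 - 16 = 72 dB
Step 2: at max range FOM = TL = 20*log10(R), so R = 10^(72/20) = 3981.07 m = 3.98 km

3.98 km


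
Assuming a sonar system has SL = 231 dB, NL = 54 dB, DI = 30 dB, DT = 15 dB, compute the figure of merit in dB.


192 dB


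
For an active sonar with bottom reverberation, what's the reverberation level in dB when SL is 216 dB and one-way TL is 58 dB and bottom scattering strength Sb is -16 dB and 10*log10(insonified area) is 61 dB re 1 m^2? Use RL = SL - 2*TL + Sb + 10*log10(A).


RL = SL - 2*TL + Sb + 10*log10(A) = 216 - 2*58 + (-16) + 61 = 145

145 dB


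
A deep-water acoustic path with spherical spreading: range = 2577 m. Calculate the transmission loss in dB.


TL = 20*log10(2577) = 68.22

68.22 dB


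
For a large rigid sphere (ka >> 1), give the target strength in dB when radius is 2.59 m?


2.25 dB


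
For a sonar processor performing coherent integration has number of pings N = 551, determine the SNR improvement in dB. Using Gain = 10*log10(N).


Gain = 10*log10(551) = 27.41

27.41 dB


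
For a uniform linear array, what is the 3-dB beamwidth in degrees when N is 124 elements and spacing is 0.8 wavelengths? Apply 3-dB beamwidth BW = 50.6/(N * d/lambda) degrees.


BW = 50.6 / (124 * 0.8) = 50.6 / 99.2 = 0.51

0.51 deg


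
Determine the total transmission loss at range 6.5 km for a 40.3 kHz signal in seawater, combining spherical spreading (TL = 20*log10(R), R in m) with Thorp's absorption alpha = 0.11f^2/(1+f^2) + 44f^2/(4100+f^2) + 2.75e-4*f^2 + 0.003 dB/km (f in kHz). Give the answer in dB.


Step 1 (Thorp): alpha = 0.11*1624.09/(1+1624.09) + 44*1624.09/(4100+1624.09) + 2.75e-4*1624.09 + 0.003 = 13.0436 dB/km
Step 2: TL_spread = 20*log10(6500) = 76.26 dB
Step 3: TL_abs = alpha*R = 13.0436 * 6.5 = 84.78 dB
Step 4: TL_total = 76.26 + 84.78 = 161.04

161.04 dB


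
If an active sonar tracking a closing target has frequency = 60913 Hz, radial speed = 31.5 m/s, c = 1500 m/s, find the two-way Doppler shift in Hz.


2558.35 Hz


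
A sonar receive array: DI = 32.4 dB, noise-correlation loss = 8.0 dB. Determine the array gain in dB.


AG = DI - L_corr = 32.4 - 8.0 = 24.4

24.4 dB


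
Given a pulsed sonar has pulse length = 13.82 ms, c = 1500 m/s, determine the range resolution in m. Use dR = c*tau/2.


dR = c*tau/2 = 1500 * 13.82e-3 / 2 = 10.365

10.365 m


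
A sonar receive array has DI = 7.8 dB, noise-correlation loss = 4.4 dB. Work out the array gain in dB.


AG = DI - L_corr = 7.8 - 4.4 = 3.4

3.4 dB


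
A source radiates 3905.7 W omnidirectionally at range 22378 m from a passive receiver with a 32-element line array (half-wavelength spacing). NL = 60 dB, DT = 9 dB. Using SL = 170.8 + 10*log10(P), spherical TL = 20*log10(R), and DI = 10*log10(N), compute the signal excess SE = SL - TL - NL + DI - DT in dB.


Step 1: SL = 170.8 + 10*log10(3905.7) = 206.72 dB
Step 2: TL = 20*log10(22378) = 87.0 dB
Step 3: DI = 10*log10(32) = 15.05 dB
Step 4: SE = SL - TL - NL + DI - DT = 206.72 - 87.0 - 60 + 15.05 - 9 = 65.77

65.77 dB


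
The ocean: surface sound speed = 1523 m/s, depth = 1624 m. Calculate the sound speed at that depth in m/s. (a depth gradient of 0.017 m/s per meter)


c = 1523 + 0.017 * 1624 = 1550.608

1550.608 m/s


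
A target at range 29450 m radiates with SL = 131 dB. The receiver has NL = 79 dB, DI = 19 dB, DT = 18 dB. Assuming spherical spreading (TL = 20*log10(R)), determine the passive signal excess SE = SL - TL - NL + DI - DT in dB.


Step 1: TL = 20*log10(29450) = 89.38 dB
Step 2: SE = 131 - 89.38 - 79 + 19 - 18 = -36.38

-36.38 dB


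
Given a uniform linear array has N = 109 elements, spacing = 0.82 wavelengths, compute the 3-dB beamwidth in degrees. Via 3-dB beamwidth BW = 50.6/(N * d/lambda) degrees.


BW = 50.6 / (109 * 0.82) = 50.6 / 89.38 = 0.57

0.57 deg


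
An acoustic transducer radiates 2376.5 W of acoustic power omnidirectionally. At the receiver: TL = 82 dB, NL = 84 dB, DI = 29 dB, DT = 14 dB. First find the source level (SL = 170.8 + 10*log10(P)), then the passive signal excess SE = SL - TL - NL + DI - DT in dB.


Step 1: SL = 170.8 + 10*log10(2376.5) = 204.56 dB
Step 2: SE = SL - TL - NL + DI - DT = 204.56 - 82 - 84 + 29 - 14 = 53.56

53.56 dB


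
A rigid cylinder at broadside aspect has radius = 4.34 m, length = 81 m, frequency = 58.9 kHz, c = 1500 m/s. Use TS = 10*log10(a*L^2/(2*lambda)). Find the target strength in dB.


57.47 dB


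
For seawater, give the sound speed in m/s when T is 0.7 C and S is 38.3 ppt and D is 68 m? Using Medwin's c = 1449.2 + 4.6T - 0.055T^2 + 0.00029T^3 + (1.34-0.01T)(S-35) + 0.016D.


1457.88 m/s


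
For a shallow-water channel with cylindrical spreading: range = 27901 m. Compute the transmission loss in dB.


TL = 10*log10(27901) = 44.46

44.46 dB


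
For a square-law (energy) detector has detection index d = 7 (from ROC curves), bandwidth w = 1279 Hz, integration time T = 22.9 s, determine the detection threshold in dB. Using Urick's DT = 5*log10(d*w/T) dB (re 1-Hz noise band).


DT = 5*log10(d*w/T) = 5*log10(7 * 1279 / 22.9) = 5*log10(390.96) = 12.96

12.96 dB


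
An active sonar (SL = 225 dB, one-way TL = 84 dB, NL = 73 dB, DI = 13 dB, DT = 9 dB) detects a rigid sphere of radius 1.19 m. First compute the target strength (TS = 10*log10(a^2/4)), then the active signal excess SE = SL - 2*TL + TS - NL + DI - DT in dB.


Step 1: TS = 10*log10(1.19^2/4) = -4.51 dB
Step 2: SE = SL - 2*TL + TS - NL + DI - DT = 225 - 2*84 + (-4.51) - 73 + 13 - 9 = -16.51

-16.51 dB


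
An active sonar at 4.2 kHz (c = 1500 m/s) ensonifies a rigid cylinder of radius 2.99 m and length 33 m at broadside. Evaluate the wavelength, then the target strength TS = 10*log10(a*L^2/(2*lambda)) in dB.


Step 1: lambda = c/f = 1500/4200 = 0.35714 m
Step 2: TS = 10*log10(a*L^2/(2*lambda)) = 10*log10(2.99*33^2/(2*0.35714)) = 36.59

36.59 dB


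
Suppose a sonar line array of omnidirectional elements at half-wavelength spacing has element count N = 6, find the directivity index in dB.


DI = 10*log10(6) = 7.78

7.78 dB


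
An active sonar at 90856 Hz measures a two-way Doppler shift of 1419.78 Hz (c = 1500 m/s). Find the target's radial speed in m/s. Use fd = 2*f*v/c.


From fd = 2*f*v/c, v = c*fd/(2*f) = 1500 * 1419.78 / (2*90856) = 11.72

11.72 m/s


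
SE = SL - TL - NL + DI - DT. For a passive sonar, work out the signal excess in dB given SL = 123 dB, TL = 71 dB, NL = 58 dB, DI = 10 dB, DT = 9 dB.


SE = SL - TL - NL + DI - DT = 123 - 71 - 58 + 10 - 9 = -5

-5 dB


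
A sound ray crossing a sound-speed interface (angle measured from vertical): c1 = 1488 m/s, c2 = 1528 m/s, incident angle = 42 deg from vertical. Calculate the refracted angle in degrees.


43.4 deg


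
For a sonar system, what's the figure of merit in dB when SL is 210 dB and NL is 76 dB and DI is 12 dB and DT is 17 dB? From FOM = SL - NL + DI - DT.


FOM = SL - NL + DI - DT = 210 - 76 + 12 - 17 = 129

129 dB


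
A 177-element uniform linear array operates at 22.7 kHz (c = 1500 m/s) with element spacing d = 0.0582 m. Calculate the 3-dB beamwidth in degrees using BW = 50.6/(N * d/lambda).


Step 1: lambda = 1500/22700 = 0.06608 m
Step 2: d/lambda = 0.0582/0.06608 = 0.8808
Step 3: BW = 50.6/(N * d/lambda) = 50.6/(177 * 0.8808) = 0.32

0.32 deg


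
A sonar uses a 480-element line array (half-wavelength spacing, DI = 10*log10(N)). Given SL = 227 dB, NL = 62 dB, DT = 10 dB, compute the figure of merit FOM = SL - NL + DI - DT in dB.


181.81 dB


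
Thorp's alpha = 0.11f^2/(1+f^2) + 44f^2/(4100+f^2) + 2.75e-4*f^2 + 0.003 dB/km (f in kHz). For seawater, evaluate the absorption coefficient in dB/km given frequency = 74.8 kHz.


27.044 dB/km


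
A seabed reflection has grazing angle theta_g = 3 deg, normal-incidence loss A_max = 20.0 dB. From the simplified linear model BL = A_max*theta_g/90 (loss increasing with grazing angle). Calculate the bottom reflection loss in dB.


BL = A_max * theta_g / 90 = 20.0 * 3 / 90 = 0.67

0.67 dB


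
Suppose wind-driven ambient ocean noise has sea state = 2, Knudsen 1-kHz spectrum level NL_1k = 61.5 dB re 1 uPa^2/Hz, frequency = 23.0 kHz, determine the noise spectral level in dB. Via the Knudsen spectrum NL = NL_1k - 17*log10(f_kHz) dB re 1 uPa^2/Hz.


NL = NL_1k - 17*log10(f_kHz) = 61.5 - 17*log10(23.0) = 61.5 - (23.15) = 38.35

38.35 dB


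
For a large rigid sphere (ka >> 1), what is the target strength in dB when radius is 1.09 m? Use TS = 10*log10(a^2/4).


-5.27 dB


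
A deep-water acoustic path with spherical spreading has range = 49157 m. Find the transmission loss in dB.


TL = 20*log10(49157) = 93.83

93.83 dB


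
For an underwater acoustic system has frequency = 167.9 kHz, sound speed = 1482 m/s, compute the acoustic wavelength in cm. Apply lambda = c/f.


lambda = c/f = 1482 / 167900 = 0.0088 m = 0.88 cm

0.88 cm


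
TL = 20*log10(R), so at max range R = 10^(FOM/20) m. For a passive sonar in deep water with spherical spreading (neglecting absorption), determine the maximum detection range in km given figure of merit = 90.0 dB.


31.62 km


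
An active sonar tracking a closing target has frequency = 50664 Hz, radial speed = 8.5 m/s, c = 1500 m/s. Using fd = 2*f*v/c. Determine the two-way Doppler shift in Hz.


fd = 2*f*v/c = 2 * 50664 * 8.5 / 1500 = 574.19

574.19 Hz


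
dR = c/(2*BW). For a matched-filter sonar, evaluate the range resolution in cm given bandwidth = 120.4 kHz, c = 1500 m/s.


dR = c/(2*BW) = 1500 / (2 * 120.4e3) = 0.0062 m = 0.62 cm

0.62 cm


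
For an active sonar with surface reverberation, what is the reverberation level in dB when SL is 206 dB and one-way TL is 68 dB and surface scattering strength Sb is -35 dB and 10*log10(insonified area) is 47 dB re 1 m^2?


82 dB


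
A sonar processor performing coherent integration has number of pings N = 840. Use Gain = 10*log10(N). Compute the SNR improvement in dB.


Gain = 10*log10(840) = 29.24

29.24 dB


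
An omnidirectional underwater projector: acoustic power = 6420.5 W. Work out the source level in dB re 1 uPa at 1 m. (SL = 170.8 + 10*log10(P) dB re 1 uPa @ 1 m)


208.88 dB


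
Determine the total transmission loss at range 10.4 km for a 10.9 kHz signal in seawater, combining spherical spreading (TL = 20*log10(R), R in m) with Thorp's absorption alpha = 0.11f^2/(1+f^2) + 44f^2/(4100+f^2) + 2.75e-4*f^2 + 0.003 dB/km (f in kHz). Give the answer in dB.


Step 1 (Thorp): alpha = 0.11*118.81/(1+118.81) + 44*118.81/(4100+118.81) + 2.75e-4*118.81 + 0.003 = 1.3839 dB/km
Step 2: TL_spread = 20*log10(10400) = 80.34 dB
Step 3: TL_abs = alpha*R = 1.3839 * 10.4 = 14.39 dB
Step 4: TL_total = 80.34 + 14.39 = 94.73

94.73 dB


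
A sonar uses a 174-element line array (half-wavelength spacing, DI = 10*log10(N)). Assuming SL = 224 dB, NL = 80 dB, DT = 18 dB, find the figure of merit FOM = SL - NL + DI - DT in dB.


Step 1: DI = 10*log10(174) = 22.41 dB
Step 2: FOM = SL - NL + DI - DT = 224 - 80 + 22.41 - 18 = 148.41

148.41 dB


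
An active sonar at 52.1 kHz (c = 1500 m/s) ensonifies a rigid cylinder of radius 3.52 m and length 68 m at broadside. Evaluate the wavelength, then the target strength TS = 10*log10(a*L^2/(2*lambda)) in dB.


Step 1: lambda = c/f = 1500/52100 = 0.02879 m
Step 2: TS = 10*log10(a*L^2/(2*lambda)) = 10*log10(3.52*68^2/(2*0.02879)) = 54.51

54.51 dB


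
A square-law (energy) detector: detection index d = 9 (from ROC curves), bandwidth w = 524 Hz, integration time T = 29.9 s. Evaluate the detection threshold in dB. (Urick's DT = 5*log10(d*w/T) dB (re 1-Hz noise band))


DT = 5*log10(d*w/T) = 5*log10(9 * 524 / 29.9) = 5*log10(157.73) = 10.99

10.99 dB


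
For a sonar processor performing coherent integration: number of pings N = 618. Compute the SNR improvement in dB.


27.91 dB


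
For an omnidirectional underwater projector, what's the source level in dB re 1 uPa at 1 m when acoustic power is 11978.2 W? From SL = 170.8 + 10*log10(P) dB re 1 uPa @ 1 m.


211.58 dB


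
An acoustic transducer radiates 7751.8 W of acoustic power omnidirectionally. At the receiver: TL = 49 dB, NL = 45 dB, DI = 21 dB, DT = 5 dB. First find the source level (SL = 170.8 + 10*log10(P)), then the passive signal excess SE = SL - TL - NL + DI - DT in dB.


Step 1: SL = 170.8 + 10*log10(7751.8) = 209.69 dB
Step 2: SE = SL - TL - NL + DI - DT = 209.69 - 49 - 45 + 21 - 5 = 131.69

131.69 dB


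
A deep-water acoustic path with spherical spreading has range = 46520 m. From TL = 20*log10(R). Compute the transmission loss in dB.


TL = 20*log10(46520) = 93.35

93.35 dB


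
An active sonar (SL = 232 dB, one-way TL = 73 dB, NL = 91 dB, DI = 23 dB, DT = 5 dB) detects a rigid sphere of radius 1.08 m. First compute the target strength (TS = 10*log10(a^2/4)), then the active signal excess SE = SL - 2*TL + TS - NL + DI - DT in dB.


Step 1: TS = 10*log10(1.08^2/4) = -5.35 dB
Step 2: SE = SL - 2*TL + TS - NL + DI - DT = 232 - 2*73 + (-5.35) - 91 + 23 - 5 = 7.65

7.65 dB


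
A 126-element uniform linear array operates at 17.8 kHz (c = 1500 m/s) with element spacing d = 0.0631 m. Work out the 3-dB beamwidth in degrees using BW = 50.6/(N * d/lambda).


0.54 deg


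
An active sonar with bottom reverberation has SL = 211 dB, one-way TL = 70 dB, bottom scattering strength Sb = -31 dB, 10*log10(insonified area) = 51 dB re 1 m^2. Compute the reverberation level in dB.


91 dB


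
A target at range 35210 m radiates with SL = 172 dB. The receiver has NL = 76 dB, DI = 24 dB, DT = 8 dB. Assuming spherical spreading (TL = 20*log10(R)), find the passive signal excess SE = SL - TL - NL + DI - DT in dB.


Step 1: TL = 20*log10(35210) = 90.93 dB
Step 2: SE = 172 - 90.93 - 76 + 24 - 8 = 21.07

21.07 dB


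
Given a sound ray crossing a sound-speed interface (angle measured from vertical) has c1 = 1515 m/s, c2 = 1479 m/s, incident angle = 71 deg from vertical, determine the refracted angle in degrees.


sin(theta2) = (c2/c1)*sin(theta1) = (1479/1515)*sin(71 deg) = 0.92305
theta2 = arcsin(0.92305) = 67.38

67.38 deg


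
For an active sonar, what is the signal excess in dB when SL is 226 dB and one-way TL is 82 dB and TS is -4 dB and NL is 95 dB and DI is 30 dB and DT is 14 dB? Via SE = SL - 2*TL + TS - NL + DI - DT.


-21 dB


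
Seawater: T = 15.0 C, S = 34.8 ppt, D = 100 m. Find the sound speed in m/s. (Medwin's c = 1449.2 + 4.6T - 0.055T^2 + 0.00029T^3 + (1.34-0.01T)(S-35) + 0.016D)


c = 1449.2 + 4.6*15.0 - 0.055*15.0^2 + 0.00029*15.0^3 + (1.34 - 0.01*15.0)*(34.8 - 35) + 0.016*100 = 1508.17

1508.17 m/s


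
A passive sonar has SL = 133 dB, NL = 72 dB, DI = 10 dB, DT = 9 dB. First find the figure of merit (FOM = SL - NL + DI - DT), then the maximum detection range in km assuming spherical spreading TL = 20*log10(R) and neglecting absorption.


Step 1: FOM = SL - NL + DI - DT = 133 - 72 + 10 - 9 = 62 dB
Step 2: at max range FOM = TL = 20*log10(R), so R = 10^(62/20) = 1258.93 m = 1.26 km

1.26 km


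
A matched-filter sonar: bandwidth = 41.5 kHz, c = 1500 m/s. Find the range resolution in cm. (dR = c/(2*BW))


1.81 cm


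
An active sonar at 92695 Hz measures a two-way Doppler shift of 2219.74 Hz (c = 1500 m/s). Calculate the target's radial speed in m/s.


From fd = 2*f*v/c, v = c*fd/(2*f) = 1500 * 2219.74 / (2*92695) = 17.96

17.96 m/s


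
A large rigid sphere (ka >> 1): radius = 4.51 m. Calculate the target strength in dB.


7.06 dB


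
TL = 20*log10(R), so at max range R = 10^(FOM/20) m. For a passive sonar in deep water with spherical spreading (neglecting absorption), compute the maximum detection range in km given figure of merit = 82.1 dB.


At max range FOM = TL, so 20*log10(R) = 82.1
R = 10^(82.1/20) = 12735.03 m = 12.74 km

12.74 km


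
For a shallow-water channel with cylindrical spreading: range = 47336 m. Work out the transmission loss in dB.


TL = 10*log10(47336) = 46.75

46.75 dB


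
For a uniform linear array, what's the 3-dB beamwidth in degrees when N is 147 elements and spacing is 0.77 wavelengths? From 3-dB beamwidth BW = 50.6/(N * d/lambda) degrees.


BW = 50.6 / (147 * 0.77) = 50.6 / 113.19 = 0.45

0.45 deg


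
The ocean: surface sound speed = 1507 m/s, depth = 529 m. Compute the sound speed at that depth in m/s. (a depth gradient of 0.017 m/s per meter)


c = 1507 + 0.017 * 529 = 1515.993

1515.993 m/s


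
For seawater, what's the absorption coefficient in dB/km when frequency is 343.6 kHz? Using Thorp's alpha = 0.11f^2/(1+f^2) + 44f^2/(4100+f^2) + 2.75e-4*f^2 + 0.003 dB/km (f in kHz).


f^2 = 118060.96
alpha = 0.11*118060.96/(1+118060.96) + 44*118060.96/(4100+118060.96) + 2.75e-4*118060.96 + 0.003 = 75.103

75.103 dB/km


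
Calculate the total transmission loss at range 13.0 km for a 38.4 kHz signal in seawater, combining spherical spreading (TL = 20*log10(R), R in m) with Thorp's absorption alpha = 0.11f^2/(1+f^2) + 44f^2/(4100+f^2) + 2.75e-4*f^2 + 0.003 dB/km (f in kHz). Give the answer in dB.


Step 1 (Thorp): alpha = 0.11*1474.56/(1+1474.56) + 44*1474.56/(4100+1474.56) + 2.75e-4*1474.56 + 0.003 = 12.1571 dB/km
Step 2: TL_spread = 20*log10(13000) = 82.28 dB
Step 3: TL_abs = alpha*R = 12.1571 * 13.0 = 158.04 dB
Step 4: TL_total = 82.28 + 158.04 = 240.32

240.32 dB


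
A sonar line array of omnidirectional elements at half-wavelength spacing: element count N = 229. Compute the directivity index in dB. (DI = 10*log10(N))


DI = 10*log10(229) = 23.6

23.6 dB


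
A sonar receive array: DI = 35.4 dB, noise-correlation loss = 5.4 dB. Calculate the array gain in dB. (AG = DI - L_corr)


AG = DI - L_corr = 35.4 - 5.4 = 30.0

30.0 dB


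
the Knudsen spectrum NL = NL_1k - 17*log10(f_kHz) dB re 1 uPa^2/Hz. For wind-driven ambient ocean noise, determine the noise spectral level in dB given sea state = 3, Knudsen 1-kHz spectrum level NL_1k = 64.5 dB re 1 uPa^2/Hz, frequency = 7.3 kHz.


NL = NL_1k - 17*log10(f_kHz) = 64.5 - 17*log10(7.3) = 64.5 - (14.68) = 49.82

49.82 dB


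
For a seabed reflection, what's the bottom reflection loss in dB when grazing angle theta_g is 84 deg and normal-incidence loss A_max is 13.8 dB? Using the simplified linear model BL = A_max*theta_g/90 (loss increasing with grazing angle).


BL = A_max * theta_g / 90 = 13.8 * 84 / 90 = 12.88

12.88 dB


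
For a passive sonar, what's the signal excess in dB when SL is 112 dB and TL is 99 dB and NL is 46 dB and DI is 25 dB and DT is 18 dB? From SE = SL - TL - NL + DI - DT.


SE = SL - TL - NL + DI - DT = 112 - 99 - 46 + 25 - 18 = -26

-26 dB


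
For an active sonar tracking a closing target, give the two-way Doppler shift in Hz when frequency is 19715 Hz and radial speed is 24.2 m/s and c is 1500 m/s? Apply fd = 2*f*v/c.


fd = 2*f*v/c = 2 * 19715 * 24.2 / 1500 = 636.14

636.14 Hz


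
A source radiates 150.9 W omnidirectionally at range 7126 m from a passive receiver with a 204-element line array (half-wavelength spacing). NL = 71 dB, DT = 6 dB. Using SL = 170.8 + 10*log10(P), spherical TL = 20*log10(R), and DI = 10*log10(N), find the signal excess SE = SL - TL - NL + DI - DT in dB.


61.63 dB


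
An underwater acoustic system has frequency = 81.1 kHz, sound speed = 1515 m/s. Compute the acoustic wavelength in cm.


1.87 cm


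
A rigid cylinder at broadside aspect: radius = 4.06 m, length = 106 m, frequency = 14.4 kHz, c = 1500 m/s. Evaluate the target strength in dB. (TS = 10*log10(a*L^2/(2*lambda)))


lambda = 1500/14400 = 0.10417 m
TS = 10*log10(4.06*106^2/(2*0.10417)) = 53.4

53.4 dB


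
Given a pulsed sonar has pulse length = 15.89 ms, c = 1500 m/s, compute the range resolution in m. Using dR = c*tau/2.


dR = c*tau/2 = 1500 * 15.89e-3 / 2 = 11.9175

11.9175 m


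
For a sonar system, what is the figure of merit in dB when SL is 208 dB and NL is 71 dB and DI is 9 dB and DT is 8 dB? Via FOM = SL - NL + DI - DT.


138 dB


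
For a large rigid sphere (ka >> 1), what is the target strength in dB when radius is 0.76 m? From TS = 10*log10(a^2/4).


-8.4 dB


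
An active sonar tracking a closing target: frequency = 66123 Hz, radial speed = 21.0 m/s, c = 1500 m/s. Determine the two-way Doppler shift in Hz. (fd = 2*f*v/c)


1851.44 Hz


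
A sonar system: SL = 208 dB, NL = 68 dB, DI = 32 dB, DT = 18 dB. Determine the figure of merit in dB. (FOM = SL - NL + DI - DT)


FOM = SL - NL + DI - DT = 208 - 68 + 32 - 18 = 154

154 dB


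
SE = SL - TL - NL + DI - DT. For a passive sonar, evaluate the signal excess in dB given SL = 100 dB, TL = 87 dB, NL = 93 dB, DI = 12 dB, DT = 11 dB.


SE = SL - TL - NL + DI - DT = 100 - 87 - 93 + 12 - 11 = -79

-79 dB


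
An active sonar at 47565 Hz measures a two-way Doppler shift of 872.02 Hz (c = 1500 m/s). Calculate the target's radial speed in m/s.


From fd = 2*f*v/c, v = c*fd/(2*f) = 1500 * 872.02 / (2*47565) = 13.75

13.75 m/s


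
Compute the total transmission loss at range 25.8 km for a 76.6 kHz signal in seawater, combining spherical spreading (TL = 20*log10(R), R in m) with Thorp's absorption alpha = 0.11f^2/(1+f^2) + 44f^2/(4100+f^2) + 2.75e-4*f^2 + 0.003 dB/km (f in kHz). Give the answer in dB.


801.03 dB


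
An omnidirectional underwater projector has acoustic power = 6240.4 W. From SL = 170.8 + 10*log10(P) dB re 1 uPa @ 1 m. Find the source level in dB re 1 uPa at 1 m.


SL = 170.8 + 10*log10(6240.4) = 170.8 + 37.95 = 208.75

208.75 dB


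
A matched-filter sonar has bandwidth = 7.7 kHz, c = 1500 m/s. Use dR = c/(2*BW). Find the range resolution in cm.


dR = c/(2*BW) = 1500 / (2 * 7.7e3) = 0.0974 m = 9.74 cm

9.74 cm


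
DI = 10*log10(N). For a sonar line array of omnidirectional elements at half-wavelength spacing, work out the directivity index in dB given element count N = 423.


DI = 10*log10(423) = 26.26

26.26 dB


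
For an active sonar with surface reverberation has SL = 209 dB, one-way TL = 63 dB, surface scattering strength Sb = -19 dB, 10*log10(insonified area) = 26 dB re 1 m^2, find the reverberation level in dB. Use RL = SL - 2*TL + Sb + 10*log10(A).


RL = SL - 2*TL + Sb + 10*log10(A) = 209 - 2*63 + (-19) + 26 = 90

90 dB


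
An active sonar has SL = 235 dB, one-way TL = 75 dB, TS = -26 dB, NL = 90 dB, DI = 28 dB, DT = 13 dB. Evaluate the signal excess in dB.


SE = SL - 2*TL + TS - NL + DI - DT = 235 - 2*75 + (-26) - 90 + 28 - 13 = -16

-16 dB


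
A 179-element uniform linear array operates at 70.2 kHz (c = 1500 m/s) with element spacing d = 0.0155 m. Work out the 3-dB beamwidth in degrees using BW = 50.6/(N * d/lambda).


Step 1: lambda = 1500/70200 = 0.02137 m
Step 2: d/lambda = 0.0155/0.02137 = 0.7253
Step 3: BW = 50.6/(N * d/lambda) = 50.6/(179 * 0.7253) = 0.39

0.39 deg


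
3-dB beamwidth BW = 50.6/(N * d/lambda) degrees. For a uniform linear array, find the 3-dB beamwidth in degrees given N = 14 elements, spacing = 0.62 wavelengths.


5.83 deg


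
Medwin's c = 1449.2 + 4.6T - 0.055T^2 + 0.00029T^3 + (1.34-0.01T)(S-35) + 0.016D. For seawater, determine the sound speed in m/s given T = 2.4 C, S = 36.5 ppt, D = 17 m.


1462.17 m/s
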